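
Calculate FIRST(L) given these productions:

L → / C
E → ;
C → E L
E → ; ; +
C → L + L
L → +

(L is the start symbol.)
From L → / C:
  - '/' is a terminal: add '/' and stop
From L → +:
  - '+' is a terminal: add '+' and stop

Collecting: FIRST(L) = { '+', '/' }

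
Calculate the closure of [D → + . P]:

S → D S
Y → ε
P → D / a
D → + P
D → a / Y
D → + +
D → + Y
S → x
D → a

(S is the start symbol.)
To compute CLOSURE, for each item [A → α.Bβ] where B is a non-terminal, add [B → .γ] for all productions B → γ; repeat for the newly added items until nothing changes.

Start with: [D → + . P]
  [D → + . P] has the dot before P: add [P → . D / a]
  [P → . D / a] has the dot before D: add [D → . + P], [D → . a / Y], [D → . + +], [D → . + Y], [D → . a]
No further items can be added.

CLOSURE = { [D → + . P], [D → . + +], [D → . + P], [D → . + Y], [D → . a / Y], [D → . a], [P → . D / a] }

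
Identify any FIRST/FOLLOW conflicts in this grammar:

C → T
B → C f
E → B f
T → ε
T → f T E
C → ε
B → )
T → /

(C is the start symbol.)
Yes. C → T with FOLLOW(C) on { 'f' }; T → f T E with FOLLOW(T) on { 'f' }; T → '/' with FOLLOW(T) on { '/' }

A FIRST/FOLLOW conflict occurs when a non-terminal N has a nullable alternative N → β (β ⇒* ε) and another alternative N → α with FIRST(α) ∩ FOLLOW(N) ≠ ∅: on such a lookahead the parser cannot decide between expanding α and letting N vanish via β.

Nullable non-terminals: C, T.
FIRST sets used below: FIRST(T) = { '/', 'f', ε }

C: nullable alternative(s) C → T, C → ε; FOLLOW(C) = { $, 'f' }
  C → T: FIRST \ {ε} = { '/', 'f' } — overlaps FOLLOW(C) on { 'f' }: CONFLICT
  C → ε: FIRST \ {ε} = { } — disjoint from FOLLOW(C)

T: nullable alternative(s) T → ε; FOLLOW(T) = { $, ')', '/', 'f' }
  T → ε: FIRST \ {ε} = { } — this is the only nullable alternative, skip
  T → f T E: FIRST \ {ε} = { 'f' } — overlaps FOLLOW(T) on { 'f' }: CONFLICT
  T → /: FIRST \ {ε} = { '/' } — overlaps FOLLOW(T) on { '/' }: CONFLICT

B, E have no nullable alternative, so no FIRST/FOLLOW check is needed there.

So the grammar has 3 FIRST/FOLLOW conflicts (marked CONFLICT above).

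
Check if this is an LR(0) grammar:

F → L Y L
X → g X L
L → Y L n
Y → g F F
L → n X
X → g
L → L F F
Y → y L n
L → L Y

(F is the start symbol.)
No. Shift-reduce conflict between [L → L Y .] and [L → . n X]

A grammar is LR(0) if no state in the canonical LR(0) collection has:
  - both a shift item (dot before a terminal) and a complete item (shift-reduce conflict), or
  - two or more complete items (reduce-reduce conflict; the accept item [F' → F .] counts as a complete item here).

Augment with F' → F and build the canonical LR(0) collection (I0 = CLOSURE({[F' → . F]}), then GOTO on every symbol after a dot until no new states appear). It has 22 states:
  I0: { [F → . L Y L], [F' → . F], [L → . L F F], [L → . L Y], [L → . Y L n], [L → . n X], [Y → . g F F], [Y → . y L n] }  — shift
  I1: { [F' → F .] }  — accept
  I2: { [F → . L Y L], [F → L . Y L], [L → . L F F], [L → . L Y], [L → . Y L n], [L → . n X], [L → L . F F], [L → L . Y], [Y → . g F F], [Y → . y L n] }  — shift
  I3: { [L → . L F F], [L → . L Y], [L → . Y L n], [L → . n X], [L → Y . L n], [Y → . g F F], [Y → . y L n] }  — shift
  I4: { [F → . L Y L], [L → . L F F], [L → . L Y], [L → . Y L n], [L → . n X], [Y → . g F F], [Y → . y L n], [Y → g . F F] }  — shift
  I5: { [L → n . X], [X → . g X L], [X → . g] }  — shift
  I6: { [L → . L F F], [L → . L Y], [L → . Y L n], [L → . n X], [Y → . g F F], [Y → . y L n], [Y → y . L n] }  — shift
  I7: { [F → . L Y L], [L → . L F F], [L → . L Y], [L → . Y L n], [L → . n X], [L → L . F F], [L → L . Y], [Y → . g F F], [Y → . y L n], [Y → y L . n] }  — shift
  I8: { [F → . L Y L], [L → . L F F], [L → . L Y], [L → . Y L n], [L → . n X], [L → L F . F], [Y → . g F F], [Y → . y L n] }  — shift
  I9: { [L → . L F F], [L → . L Y], [L → . Y L n], [L → . n X], [L → L Y .], [L → Y . L n], [Y → . g F F], [Y → . y L n] }  — shift, reduce
  I10: { [L → n . X], [X → . g X L], [X → . g], [Y → y L n .] }  — shift, reduce
  I11: { [L → n X .] }  — reduce
  I12: { [X → . g X L], [X → . g], [X → g . X L], [X → g .] }  — shift, reduce
  I13: { [L → . L F F], [L → . L Y], [L → . Y L n], [L → . n X], [X → g X . L], [Y → . g F F], [Y → . y L n] }  — shift
  I14: { [F → . L Y L], [L → . L F F], [L → . L Y], [L → . Y L n], [L → . n X], [L → L . F F], [L → L . Y], [X → g X L .], [Y → . g F F], [Y → . y L n] }  — shift, reduce
  I15: { [F → . L Y L], [L → . L F F], [L → . L Y], [L → . Y L n], [L → . n X], [L → L . F F], [L → L . Y], [L → Y L . n], [Y → . g F F], [Y → . y L n] }  — shift
  I16: { [L → Y L n .], [L → n . X], [X → . g X L], [X → . g] }  — shift, reduce
  I17: { [L → L F F .] }  — reduce
  I18: { [F → . L Y L], [L → . L F F], [L → . L Y], [L → . Y L n], [L → . n X], [Y → . g F F], [Y → . y L n], [Y → g F . F] }  — shift
  I19: { [Y → g F F .] }  — reduce
  I20: { [F → L Y . L], [L → . L F F], [L → . L Y], [L → . Y L n], [L → . n X], [L → L Y .], [L → Y . L n], [Y → . g F F], [Y → . y L n] }  — shift, reduce
  I21: { [F → . L Y L], [F → L Y L .], [L → . L F F], [L → . L Y], [L → . Y L n], [L → . n X], [L → L . F F], [L → L . Y], [L → Y L . n], [Y → . g F F], [Y → . y L n] }  — shift, reduce

Conflict in state I9:
  Shift-reduce conflict between [L → L Y .] and [L → . n X]
So the grammar is NOT LR(0).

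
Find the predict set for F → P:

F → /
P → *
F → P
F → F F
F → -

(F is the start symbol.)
{ '*' }

PREDICT(F → P) = (FIRST(RHS) \ {ε}) ∪ (FOLLOW(F) if ε ∈ FIRST(RHS), i.e. RHS ⇒* ε)
FIRST(P) = { '*' }
FIRST(P) = { '*' }
ε ∉ FIRST(P), so FOLLOW(F) is not added.
PREDICT(F → P) = { '*' }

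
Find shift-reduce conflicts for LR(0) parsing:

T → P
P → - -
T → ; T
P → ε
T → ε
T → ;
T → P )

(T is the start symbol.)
Augment with T' → T and build the canonical LR(0) collection (I0 = CLOSURE({[T' → . T]}), then GOTO on every symbol after a dot until no new states appear). It has 8 states:
  I0: { [P → . - -], [P → .], [T → . ; T], [T → . ;], [T → . P )], [T → . P], [T → .], [T' → . T] }  — shift, 2 reduces
  I1: { [P → - . -] }  — shift
  I2: { [P → . - -], [P → .], [T → . ; T], [T → . ;], [T → . P )], [T → . P], [T → .], [T → ; . T], [T → ; .] }  — shift, 3 reduces
  I3: { [T → P . )], [T → P .] }  — shift, reduce
  I4: { [T' → T .] }  — accept
  I5: { [T → P ) .] }  — reduce
  I6: { [T → ; T .] }  — reduce
  I7: { [P → - - .] }  — reduce

I0 contains reduce items [P → .], [T → .] and shift items [P → . - -], [T → . ;], [T → . ; T] — shift-reduce conflict.
I2 contains reduce items [P → .], [T → .], [T → ; .] and shift items [P → . - -], [T → . ;], [T → . ; T] — shift-reduce conflict.
I3 contains reduce item [T → P .] and shift item [T → P . )] — shift-reduce conflict.

Answer: Yes — I0: [P → .] vs [P → . - -]; I2: [P → .] vs [P → . - -]; I3: [T → P .] vs [T → P . )]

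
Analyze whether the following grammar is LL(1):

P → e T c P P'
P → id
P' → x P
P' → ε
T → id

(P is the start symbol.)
A grammar is LL(1) if for each non-terminal N with multiple productions, the predict sets of those productions are pairwise disjoint, where PREDICT(N → α) = (FIRST(α) \ {ε}) ∪ (FOLLOW(N) if α ⇒* ε).

Relevant sets:
  FOLLOW(P') = { $, 'x' }

For P:
  PREDICT(P → e T c P P') = { 'e' }
  PREDICT(P → id) = { 'id' }
For P':
  PREDICT(P' → x P) = { 'x' }
  PREDICT(P' → ε) = { $, 'x' }
T has a single production, so nothing to check there.

Conflict found: Predict set conflict for P': { 'x' }
The grammar is NOT LL(1).

Answer: No. Predict set conflict for P': { 'x' }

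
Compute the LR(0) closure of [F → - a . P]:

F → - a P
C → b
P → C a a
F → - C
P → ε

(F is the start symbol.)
To compute CLOSURE, for each item [A → α.Bβ] where B is a non-terminal, add [B → .γ] for all productions B → γ; repeat for the newly added items until nothing changes.

Start with: [F → - a . P]
  [F → - a . P] has the dot before P: add [P → . C a a], [P → .]
  [P → . C a a] has the dot before C: add [C → . b]
No further items can be added.

CLOSURE = { [C → . b], [F → - a . P], [P → . C a a], [P → .] }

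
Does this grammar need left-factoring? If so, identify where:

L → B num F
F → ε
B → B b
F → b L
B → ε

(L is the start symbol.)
Left-factoring is needed when two productions for the same non-terminal
share a common prefix on the right-hand side.

Productions for F:
  F → ε
  F → b L
Productions for B:
  B → B b
  B → ε

No common prefixes found.

Answer: No, left-factoring is not needed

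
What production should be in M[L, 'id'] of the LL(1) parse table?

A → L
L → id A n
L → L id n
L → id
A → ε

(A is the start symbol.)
L → id A n, L → L id n, L → id

To find M[L, 'id'], we find productions for L where 'id' is in the predict set (PREDICT(N → α) = (FIRST(α) \ {ε}) ∪ (FOLLOW(N) if α ⇒* ε)).

Relevant sets:
  FIRST(L) = { 'id' }

L → id A n: PREDICT = { 'id' }
  'id' is in predict set, so this production goes in M[L, 'id']
L → L id n: PREDICT = { 'id' }
  'id' is in predict set, so this production goes in M[L, 'id']
L → id: PREDICT = { 'id' }
  'id' is in predict set, so this production goes in M[L, 'id']

M[L, 'id'] = L → id A n, L → L id n, L → id  (a multiply-defined cell — the grammar is not LL(1))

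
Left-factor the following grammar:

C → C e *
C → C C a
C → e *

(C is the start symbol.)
Left-factoring transforms A → αβ₁ | αβ₂ into A → αA' and A' → β₁ | β₂
(α is the longest common prefix among the alternatives). Repeat until
no nonterminal has two alternatives with a common prefix.

Round 1: C has alternatives sharing prefix 'C'. Introduce C': C → C C'
  Add: C' → e *
  Add: C' → C a

No remaining common prefixes — done.

Resulting grammar:
C → C C'
C' → e *
C' → C a
C → e *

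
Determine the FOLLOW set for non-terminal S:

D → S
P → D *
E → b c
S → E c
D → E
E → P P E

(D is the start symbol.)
To compute FOLLOW(S), find every occurrence of S on a right-hand side N → α S β: add FIRST(β) \ {ε}, and if β is empty or nullable also add FOLLOW(N). Iterate to a fixed point.

In D → S: S is at the end, add FOLLOW(D)

The FOLLOW sets referred to above (computed the same way, to a fixed point):
  FOLLOW(D) = { $, '*' }

Taking the union: FOLLOW(S) = { $, '*' }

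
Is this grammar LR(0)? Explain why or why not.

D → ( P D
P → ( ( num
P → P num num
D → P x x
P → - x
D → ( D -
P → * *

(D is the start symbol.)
Yes, the grammar is LR(0)

Augment with D' → D and build the canonical LR(0) collection (I0 = CLOSURE({[D' → . D]}), then GOTO on every symbol after a dot until no new states appear). It has 18 states:
  I0: { [D → . ( D -], [D → . ( P D], [D → . P x x], [D' → . D], [P → . ( ( num], [P → . * *], [P → . - x], [P → . P num num] }  — shift
  I1: { [D → ( . D -], [D → ( . P D], [D → . ( D -], [D → . ( P D], [D → . P x x], [P → ( . ( num], [P → . ( ( num], [P → . * *], [P → . - x], [P → . P num num] }  — shift
  I2: { [P → * . *] }  — shift
  I3: { [P → - . x] }  — shift
  I4: { [D' → D .] }  — accept
  I5: { [D → P . x x], [P → P . num num] }  — shift
  I6: { [P → P num . num] }  — shift
  I7: { [D → P x . x] }  — shift
  I8: { [D → P x x .] }  — reduce
  I9: { [P → P num num .] }  — reduce
  I10: { [P → - x .] }  — reduce
  I11: { [P → * * .] }  — reduce
  I12: { [D → ( . D -], [D → ( . P D], [D → . ( D -], [D → . ( P D], [D → . P x x], [P → ( ( . num], [P → ( . ( num], [P → . ( ( num], [P → . * *], [P → . - x], [P → . P num num] }  — shift
  I13: { [D → ( D . -] }  — shift
  I14: { [D → ( P . D], [D → . ( D -], [D → . ( P D], [D → . P x x], [D → P . x x], [P → . ( ( num], [P → . * *], [P → . - x], [P → . P num num], [P → P . num num] }  — shift
  I15: { [D → ( P D .] }  — reduce
  I16: { [D → ( D - .] }  — reduce
  I17: { [P → ( ( num .] }  — reduce

Every state is either a pure shift/goto state or contains exactly one complete item and nothing to shift — no conflicts. The grammar is LR(0).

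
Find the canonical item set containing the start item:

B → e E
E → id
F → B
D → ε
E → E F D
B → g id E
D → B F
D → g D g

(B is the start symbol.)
{ [B → . e E], [B → . g id E], [B' → . B] }

First, augment the grammar with B' → B
I₀ = CLOSURE({ [B' → . B] }):
  [B' → . B] has the dot before B: add [B → . e E], [B → . g id E]
No further items can be added.

I₀ = { [B → . e E], [B → . g id E], [B' → . B] }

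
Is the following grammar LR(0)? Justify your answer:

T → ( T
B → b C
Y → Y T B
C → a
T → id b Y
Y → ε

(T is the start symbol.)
No. Shift-reduce conflict between [T → id b Y .] and [T → . ( T]

A grammar is LR(0) if no state in the canonical LR(0) collection has:
  - both a shift item (dot before a terminal) and a complete item (shift-reduce conflict), or
  - two or more complete items (reduce-reduce conflict; the accept item [T' → T .] counts as a complete item here).

Augment with T' → T and build the canonical LR(0) collection (I0 = CLOSURE({[T' → . T]}), then GOTO on every symbol after a dot until no new states appear). It has 12 states:
  I0: { [T → . ( T], [T → . id b Y], [T' → . T] }  — shift
  I1: { [T → ( . T], [T → . ( T], [T → . id b Y] }  — shift
  I2: { [T' → T .] }  — accept
  I3: { [T → id . b Y] }  — shift
  I4: { [T → id b . Y], [Y → . Y T B], [Y → .] }  — reduce
  I5: { [T → . ( T], [T → . id b Y], [T → id b Y .], [Y → Y . T B] }  — shift, reduce
  I6: { [B → . b C], [Y → Y T . B] }  — shift
  I7: { [Y → Y T B .] }  — reduce
  I8: { [B → b . C], [C → . a] }  — shift
  I9: { [B → b C .] }  — reduce
  I10: { [C → a .] }  — reduce
  I11: { [T → ( T .] }  — reduce

Conflict in state I5:
  Shift-reduce conflict between [T → id b Y .] and [T → . ( T]
So the grammar is NOT LR(0).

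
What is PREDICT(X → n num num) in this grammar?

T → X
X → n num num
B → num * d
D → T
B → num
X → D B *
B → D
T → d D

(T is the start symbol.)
{ 'n' }

PREDICT(X → n num num) = (FIRST(RHS) \ {ε}) ∪ (FOLLOW(X) if ε ∈ FIRST(RHS), i.e. RHS ⇒* ε)
FIRST(n num num) = { 'n' }
ε ∉ FIRST(n num num), so FOLLOW(X) is not added.
PREDICT(X → n num num) = { 'n' }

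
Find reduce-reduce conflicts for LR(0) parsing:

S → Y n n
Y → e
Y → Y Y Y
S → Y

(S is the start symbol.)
No reduce-reduce conflicts

Augment with S' → S and build the canonical LR(0) collection (I0 = CLOSURE({[S' → . S]}), then GOTO on every symbol after a dot until no new states appear). It has 8 states:
  I0: { [S → . Y n n], [S → . Y], [S' → . S], [Y → . Y Y Y], [Y → . e] }  — shift
  I1: { [S' → S .] }  — accept
  I2: { [S → Y . n n], [S → Y .], [Y → . Y Y Y], [Y → . e], [Y → Y . Y Y] }  — shift, reduce
  I3: { [Y → e .] }  — reduce
  I4: { [Y → . Y Y Y], [Y → . e], [Y → Y . Y Y], [Y → Y Y . Y] }  — shift
  I5: { [S → Y n . n] }  — shift
  I6: { [S → Y n n .] }  — reduce
  I7: { [Y → . Y Y Y], [Y → . e], [Y → Y . Y Y], [Y → Y Y . Y], [Y → Y Y Y .] }  — shift, reduce

No state contains more than one complete item.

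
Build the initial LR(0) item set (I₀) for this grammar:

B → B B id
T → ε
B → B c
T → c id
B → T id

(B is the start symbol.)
{ [B → . B B id], [B → . B c], [B → . T id], [B' → . B], [T → . c id], [T → .] }

First, augment the grammar with B' → B
I₀ = CLOSURE({ [B' → . B] }):
  [B' → . B] has the dot before B: add [B → . B B id], [B → . B c], [B → . T id]
  [B → . T id] has the dot before T: add [T → .], [T → . c id]
No further items can be added.

I₀ = { [B → . B B id], [B → . B c], [B → . T id], [B' → . B], [T → . c id], [T → .] }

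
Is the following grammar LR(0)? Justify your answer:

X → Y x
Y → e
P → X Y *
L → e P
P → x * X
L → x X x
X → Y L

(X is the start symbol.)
No. Shift-reduce conflict between [X → Y x .] and [Y → . e]

A grammar is LR(0) if no state in the canonical LR(0) collection has:
  - both a shift item (dot before a terminal) and a complete item (shift-reduce conflict), or
  - two or more complete items (reduce-reduce conflict; the accept item [X' → X .] counts as a complete item here).

Augment with X' → X and build the canonical LR(0) collection (I0 = CLOSURE({[X' → . X]}), then GOTO on every symbol after a dot until no new states appear). It has 16 states:
  I0: { [X → . Y L], [X → . Y x], [X' → . X], [Y → . e] }  — shift
  I1: { [X' → X .] }  — accept
  I2: { [L → . e P], [L → . x X x], [X → Y . L], [X → Y . x] }  — shift
  I3: { [Y → e .] }  — reduce
  I4: { [X → Y L .] }  — reduce
  I5: { [L → e . P], [P → . X Y *], [P → . x * X], [X → . Y L], [X → . Y x], [Y → . e] }  — shift
  I6: { [L → x . X x], [X → . Y L], [X → . Y x], [X → Y x .], [Y → . e] }  — shift, reduce
  I7: { [L → x X . x] }  — shift
  I8: { [L → x X x .] }  — reduce
  I9: { [L → e P .] }  — reduce
  I10: { [P → X . Y *], [Y → . e] }  — shift
  I11: { [P → x . * X] }  — shift
  I12: { [P → x * . X], [X → . Y L], [X → . Y x], [Y → . e] }  — shift
  I13: { [P → x * X .] }  — reduce
  I14: { [P → X Y . *] }  — shift
  I15: { [P → X Y * .] }  — reduce

Conflict in state I6:
  Shift-reduce conflict between [X → Y x .] and [Y → . e]
So the grammar is NOT LR(0).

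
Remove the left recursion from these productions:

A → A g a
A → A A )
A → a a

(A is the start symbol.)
A is directly left-recursive. The standard transformation for
  A → A α₁ | ... | A α_m | β₁ | ... | β_n
is
  A  → β₁ A' | ... | β_n A'
  A' → α₁ A' | ... | α_m A' | ε

A → a a becomes A → a a A'
A → A g a becomes A' → g a A'
A → A A ) becomes A' → A ) A'
Add A' → ε

Resulting grammar:
A → a a A'
A' → g a A'
A' → A ) A'
A' → ε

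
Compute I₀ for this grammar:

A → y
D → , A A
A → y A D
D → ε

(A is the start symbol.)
{ [A → . y A D], [A → . y], [A' → . A] }

First, augment the grammar with A' → A
I₀ = CLOSURE({ [A' → . A] }):
  [A' → . A] has the dot before A: add [A → . y], [A → . y A D]
No further items can be added.

I₀ = { [A → . y A D], [A → . y], [A' → . A] }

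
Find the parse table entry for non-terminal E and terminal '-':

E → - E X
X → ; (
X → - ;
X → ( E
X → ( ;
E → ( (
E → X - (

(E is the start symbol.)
E → - E X, E → X - (

To find M[E, '-'], we find productions for E where '-' is in the predict set (PREDICT(N → α) = (FIRST(α) \ {ε}) ∪ (FOLLOW(N) if α ⇒* ε)).

Relevant sets:
  FIRST(X) = { '(', '-', ';' }

E → - E X: PREDICT = { '-' }
  '-' is in predict set, so this production goes in M[E, '-']
E → ( (: PREDICT = { '(' }
E → X - (: PREDICT = { '(', '-', ';' }
  '-' is in predict set, so this production goes in M[E, '-']

M[E, '-'] = E → - E X, E → X - (  (a multiply-defined cell — the grammar is not LL(1))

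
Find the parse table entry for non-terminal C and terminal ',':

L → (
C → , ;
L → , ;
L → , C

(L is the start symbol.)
To find M[C, ','], we find productions for C where ',' is in the predict set (PREDICT(N → α) = (FIRST(α) \ {ε}) ∪ (FOLLOW(N) if α ⇒* ε)).

C → , ;: PREDICT = { ',' }
  ',' is in predict set, so this production goes in M[C, ',']

M[C, ','] = C → , ;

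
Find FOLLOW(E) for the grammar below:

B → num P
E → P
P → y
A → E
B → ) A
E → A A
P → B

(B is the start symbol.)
{ $, ')', 'num', 'y' }

To compute FOLLOW(E), find every occurrence of E on a right-hand side N → α E β: add FIRST(β) \ {ε}, and if β is empty or nullable also add FOLLOW(N). Iterate to a fixed point.

In A → E: E is at the end, add FOLLOW(A)

The FOLLOW sets referred to above (computed the same way, to a fixed point):
  FOLLOW(A) = { $, ')', 'num', 'y' }

Taking the union: FOLLOW(E) = { $, ')', 'num', 'y' }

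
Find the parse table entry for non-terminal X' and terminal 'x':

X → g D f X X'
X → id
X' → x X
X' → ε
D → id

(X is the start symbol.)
To find M[X', 'x'], we find productions for X' where 'x' is in the predict set (PREDICT(N → α) = (FIRST(α) \ {ε}) ∪ (FOLLOW(N) if α ⇒* ε)).

Relevant sets:
  FOLLOW(X') = { $, 'x' }

X' → x X: PREDICT = { 'x' }
  'x' is in predict set, so this production goes in M[X', 'x']
X' → ε: PREDICT = { $, 'x' }
  'x' is in predict set, so this production goes in M[X', 'x']

M[X', 'x'] = X' → x X, X' → ε  (a multiply-defined cell — the grammar is not LL(1))

Answer: X' → x X, X' → ε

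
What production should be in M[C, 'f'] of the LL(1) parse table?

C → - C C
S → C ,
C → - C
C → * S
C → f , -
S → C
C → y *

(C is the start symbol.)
C → f , -

To find M[C, 'f'], we find productions for C where 'f' is in the predict set (PREDICT(N → α) = (FIRST(α) \ {ε}) ∪ (FOLLOW(N) if α ⇒* ε)).

C → - C C: PREDICT = { '-' }
C → - C: PREDICT = { '-' }
C → * S: PREDICT = { '*' }
C → f , -: PREDICT = { 'f' }
  'f' is in predict set, so this production goes in M[C, 'f']
C → y *: PREDICT = { 'y' }

M[C, 'f'] = C → f , -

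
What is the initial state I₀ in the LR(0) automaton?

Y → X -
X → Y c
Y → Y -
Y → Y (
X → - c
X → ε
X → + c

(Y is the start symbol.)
First, augment the grammar with Y' → Y
I₀ = CLOSURE({ [Y' → . Y] }):
  [Y' → . Y] has the dot before Y: add [Y → . X -], [Y → . Y -], [Y → . Y (]
  [Y → . X -] has the dot before X: add [X → . Y c], [X → . - c], [X → .], [X → . + c]
No further items can be added.

I₀ = { [X → . + c], [X → . - c], [X → . Y c], [X → .], [Y → . X -], [Y → . Y (], [Y → . Y -], [Y' → . Y] }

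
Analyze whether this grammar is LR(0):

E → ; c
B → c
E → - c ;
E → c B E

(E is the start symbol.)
Augment with E' → E and build the canonical LR(0) collection (I0 = CLOSURE({[E' → . E]}), then GOTO on every symbol after a dot until no new states appear). It has 11 states:
  I0: { [E → . - c ;], [E → . ; c], [E → . c B E], [E' → . E] }  — shift
  I1: { [E → - . c ;] }  — shift
  I2: { [E → ; . c] }  — shift
  I3: { [E' → E .] }  — accept
  I4: { [B → . c], [E → c . B E] }  — shift
  I5: { [E → . - c ;], [E → . ; c], [E → . c B E], [E → c B . E] }  — shift
  I6: { [B → c .] }  — reduce
  I7: { [E → c B E .] }  — reduce
  I8: { [E → ; c .] }  — reduce
  I9: { [E → - c . ;] }  — shift
  I10: { [E → - c ; .] }  — reduce

Every state is either a pure shift/goto state or contains exactly one complete item and nothing to shift — no conflicts. The grammar is LR(0).

Answer: Yes, the grammar is LR(0)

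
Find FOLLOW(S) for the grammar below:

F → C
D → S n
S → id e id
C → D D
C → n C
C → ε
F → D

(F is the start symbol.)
{ 'n' }

In D → S n: S is followed by n, add FIRST(n) \ {ε} = { 'n' }

Taking the union: FOLLOW(S) = { 'n' }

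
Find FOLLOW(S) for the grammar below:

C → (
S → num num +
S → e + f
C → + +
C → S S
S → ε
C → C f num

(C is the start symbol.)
{ $, 'e', 'f', 'num' }

In C → S S: S is followed by S, add FIRST(S) \ {ε} = { 'e', 'num' }
  S is nullable, so also add FOLLOW(C)
In C → S S: S is at the end, add FOLLOW(C)

The FOLLOW sets referred to above (computed the same way, to a fixed point):
  FOLLOW(C) = { $, 'f' }

Taking the union: FOLLOW(S) = { $, 'e', 'f', 'num' }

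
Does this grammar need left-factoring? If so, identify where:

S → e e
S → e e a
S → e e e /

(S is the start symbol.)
Left-factoring is needed when two productions for the same non-terminal
share a common prefix on the right-hand side.

Productions for S:
  S → e e
  S → e e a
  S → e e e /

Found common prefix 'e e' in productions for S

Answer: Yes, S has productions with common prefix 'e e'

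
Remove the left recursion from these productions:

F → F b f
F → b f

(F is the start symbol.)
F → b f F'
F' → b f F'
F' → ε

F is directly left-recursive. The standard transformation for
  A → A α₁ | ... | A α_m | β₁ | ... | β_n
is
  A  → β₁ A' | ... | β_n A'
  A' → α₁ A' | ... | α_m A' | ε

F → b f becomes F → b f F'
F → F b f becomes F' → b f F'
Add F' → ε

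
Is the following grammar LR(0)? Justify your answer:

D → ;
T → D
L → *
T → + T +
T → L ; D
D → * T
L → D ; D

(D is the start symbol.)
No. Shift-reduce conflict between [L → * .] and [D → . * T]

A grammar is LR(0) if no state in the canonical LR(0) collection has:
  - both a shift item (dot before a terminal) and a complete item (shift-reduce conflict), or
  - two or more complete items (reduce-reduce conflict; the accept item [D' → D .] counts as a complete item here).

Augment with D' → D and build the canonical LR(0) collection (I0 = CLOSURE({[D' → . D]}), then GOTO on every symbol after a dot until no new states appear). It has 15 states:
  I0: { [D → . * T], [D → . ;], [D' → . D] }  — shift
  I1: { [D → * . T], [D → . * T], [D → . ;], [L → . *], [L → . D ; D], [T → . + T +], [T → . D], [T → . L ; D] }  — shift
  I2: { [D → ; .] }  — reduce
  I3: { [D' → D .] }  — accept
  I4: { [D → * . T], [D → . * T], [D → . ;], [L → * .], [L → . *], [L → . D ; D], [T → . + T +], [T → . D], [T → . L ; D] }  — shift, reduce
  I5: { [D → . * T], [D → . ;], [L → . *], [L → . D ; D], [T → + . T +], [T → . + T +], [T → . D], [T → . L ; D] }  — shift
  I6: { [L → D . ; D], [T → D .] }  — shift, reduce
  I7: { [T → L . ; D] }  — shift
  I8: { [D → * T .] }  — reduce
  I9: { [D → . * T], [D → . ;], [T → L ; . D] }  — shift
  I10: { [T → L ; D .] }  — reduce
  I11: { [D → . * T], [D → . ;], [L → D ; . D] }  — shift
  I12: { [L → D ; D .] }  — reduce
  I13: { [T → + T . +] }  — shift
  I14: { [T → + T + .] }  — reduce

Conflict in state I4:
  Shift-reduce conflict between [L → * .] and [D → . * T]
So the grammar is NOT LR(0).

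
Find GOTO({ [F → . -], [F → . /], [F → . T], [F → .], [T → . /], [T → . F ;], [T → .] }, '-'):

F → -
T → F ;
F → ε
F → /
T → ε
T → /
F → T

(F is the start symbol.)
{ [F → - .] }

GOTO(I, '-') = CLOSURE({ [A → αX.β] : [A → α.Xβ] ∈ I, X = '-' })

Items with dot before '-', with the dot advanced:
  [F → . -] → [F → - .]
Closure adds nothing (no advanced item has the dot before a non-terminal).

GOTO = { [F → - .] }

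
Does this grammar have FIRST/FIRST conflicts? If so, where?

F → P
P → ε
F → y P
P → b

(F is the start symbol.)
No FIRST/FIRST conflicts.

A FIRST/FIRST conflict occurs when two productions N → α and N → β for the same non-terminal have FIRST(α) ∩ FIRST(β) ≠ ∅ (with ε ∈ FIRST of a nullable right-hand side, so two nullable alternatives also conflict).

FIRST sets of the non-terminals at (or reachable through a nullable prefix from) the front of some alternative:
  FIRST(P) = { 'b', ε }

Productions for F:
  F → P: FIRST = { 'b', ε }
  F → y P: FIRST = { 'y' }
Productions for P:
  P → ε: FIRST = { ε }
  P → b: FIRST = { 'b' }

All alternatives of each non-terminal have pairwise disjoint FIRST sets.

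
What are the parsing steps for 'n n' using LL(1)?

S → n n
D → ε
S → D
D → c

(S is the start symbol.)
LL(1) parsing maintains a stack (initially the start symbol over $) and the input. At each step: if the stack top is a terminal, match it against the current input token; if it is a non-terminal N, replace it with the RHS of M[N, lookahead] (the unique production whose predict set contains the lookahead).

Stack is shown with the top on the left.

Stack  Input  Action
--------------------
S $    n n $  output S → n n
n n $  n n $  match 'n'
n $    n $    match 'n'
$      $      accept

The string is accepted.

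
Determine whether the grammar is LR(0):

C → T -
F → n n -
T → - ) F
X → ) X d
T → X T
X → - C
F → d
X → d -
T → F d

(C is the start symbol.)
No. Shift-reduce conflict between [F → d .] and [X → d . -]

A grammar is LR(0) if no state in the canonical LR(0) collection has:
  - both a shift item (dot before a terminal) and a complete item (shift-reduce conflict), or
  - two or more complete items (reduce-reduce conflict; the accept item [C' → C .] counts as a complete item here).

Augment with C' → C and build the canonical LR(0) collection (I0 = CLOSURE({[C' → . C]}), then GOTO on every symbol after a dot until no new states appear). It has 22 states:
  I0: { [C → . T -], [C' → . C], [F → . d], [F → . n n -], [T → . - ) F], [T → . F d], [T → . X T], [X → . ) X d], [X → . - C], [X → . d -] }  — shift
  I1: { [X → ) . X d], [X → . ) X d], [X → . - C], [X → . d -] }  — shift
  I2: { [C → . T -], [F → . d], [F → . n n -], [T → - . ) F], [T → . - ) F], [T → . F d], [T → . X T], [X → - . C], [X → . ) X d], [X → . - C], [X → . d -] }  — shift
  I3: { [C' → C .] }  — accept
  I4: { [T → F . d] }  — shift
  I5: { [C → T . -] }  — shift
  I6: { [F → . d], [F → . n n -], [T → . - ) F], [T → . F d], [T → . X T], [T → X . T], [X → . ) X d], [X → . - C], [X → . d -] }  — shift
  I7: { [F → d .], [X → d . -] }  — shift, reduce
  I8: { [F → n . n -] }  — shift
  I9: { [F → n n . -] }  — shift
  I10: { [F → n n - .] }  — reduce
  I11: { [X → d - .] }  — reduce
  I12: { [T → X T .] }  — reduce
  I13: { [C → T - .] }  — reduce
  I14: { [T → F d .] }  — reduce
  I15: { [F → . d], [F → . n n -], [T → - ) . F], [X → ) . X d], [X → . ) X d], [X → . - C], [X → . d -] }  — shift
  I16: { [X → - C .] }  — reduce
  I17: { [C → . T -], [F → . d], [F → . n n -], [T → . - ) F], [T → . F d], [T → . X T], [X → - . C], [X → . ) X d], [X → . - C], [X → . d -] }  — shift
  I18: { [T → - ) F .] }  — reduce
  I19: { [X → ) X . d] }  — shift
  I20: { [X → ) X d .] }  — reduce
  I21: { [X → d . -] }  — shift

Conflict in state I7:
  Shift-reduce conflict between [F → d .] and [X → d . -]
So the grammar is NOT LR(0).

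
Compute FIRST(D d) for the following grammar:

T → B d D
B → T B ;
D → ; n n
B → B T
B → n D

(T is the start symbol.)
FIRST sets of the non-terminals involved (from the grammar, by fixed-point iteration):
  FIRST(D) = { ';' }

To compute FIRST(D d), process the symbols left to right:
Symbol D is a non-terminal. Add FIRST(D) \ {ε} = { ';' }
D is not nullable (ε ∉ FIRST(D)), so stop here.
FIRST(D d) = { ';' }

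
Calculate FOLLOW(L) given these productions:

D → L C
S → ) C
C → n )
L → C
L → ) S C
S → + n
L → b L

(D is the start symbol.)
{ 'n' }

To compute FOLLOW(L), find every occurrence of L on a right-hand side N → α L β: add FIRST(β) \ {ε}, and if β is empty or nullable also add FOLLOW(N). Iterate to a fixed point.

In D → L C: L is followed by C, add FIRST(C) \ {ε} = { 'n' }
In L → b L: L is at the end; this adds FOLLOW(L) to itself — nothing new

Taking the union: FOLLOW(L) = { 'n' }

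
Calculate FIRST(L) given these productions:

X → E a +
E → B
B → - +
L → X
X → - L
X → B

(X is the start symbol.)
To compute FIRST(L), examine every production with L on the left-hand side, reading each right-hand side left to right until a non-nullable symbol is reached.

FIRST sets of the other non-terminals involved (by the same procedure, iterated to a fixed point):
  FIRST(X) = { '-' }

From L → X:
  - X is a non-terminal: add FIRST(X) \ {ε} = { '-' }
    X is not nullable, so stop

Collecting: FIRST(L) = { '-' }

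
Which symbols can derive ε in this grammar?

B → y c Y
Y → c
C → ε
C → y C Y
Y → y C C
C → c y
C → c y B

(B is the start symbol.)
{ 'C' }

ε-productions: C → ε
So C is immediately nullable.
No further non-terminal can be added: every production for the remaining non-terminals contains a terminal or a non-nullable non-terminal.
Nullable = { 'C' }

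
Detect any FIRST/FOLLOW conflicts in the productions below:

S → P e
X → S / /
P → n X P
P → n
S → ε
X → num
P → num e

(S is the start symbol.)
A FIRST/FOLLOW conflict occurs when a non-terminal N has a nullable alternative N → β (β ⇒* ε) and another alternative N → α with FIRST(α) ∩ FOLLOW(N) ≠ ∅: on such a lookahead the parser cannot decide between expanding α and letting N vanish via β.

Nullable non-terminals: S.
FIRST sets used below: FIRST(P) = { 'n', 'num' }

S: nullable alternative(s) S → ε; FOLLOW(S) = { $, '/' }
  S → P e: FIRST \ {ε} = { 'n', 'num' } — disjoint from FOLLOW(S)
  S → ε: FIRST \ {ε} = { } — this is the only nullable alternative, skip

P, X have no nullable alternative, so no FIRST/FOLLOW check is needed there.

No FIRST/FOLLOW conflicts found.

Answer: No FIRST/FOLLOW conflicts.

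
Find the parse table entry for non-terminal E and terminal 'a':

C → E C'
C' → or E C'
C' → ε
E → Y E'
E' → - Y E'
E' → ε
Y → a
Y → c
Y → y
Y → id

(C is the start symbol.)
E → Y E'

To find M[E, 'a'], we find productions for E where 'a' is in the predict set (PREDICT(N → α) = (FIRST(α) \ {ε}) ∪ (FOLLOW(N) if α ⇒* ε)).

Relevant sets:
  FIRST(Y) = { 'a', 'c', 'id', 'y' }

E → Y E': PREDICT = { 'a', 'c', 'id', 'y' }
  'a' is in predict set, so this production goes in M[E, 'a']

M[E, 'a'] = E → Y E'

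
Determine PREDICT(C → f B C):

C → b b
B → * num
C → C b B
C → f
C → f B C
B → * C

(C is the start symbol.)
PREDICT(C → f B C) = (FIRST(RHS) \ {ε}) ∪ (FOLLOW(C) if ε ∈ FIRST(RHS), i.e. RHS ⇒* ε)
FIRST(f B C) = { 'f' }
ε ∉ FIRST(f B C), so FOLLOW(C) is not added.
PREDICT(C → f B C) = { 'f' }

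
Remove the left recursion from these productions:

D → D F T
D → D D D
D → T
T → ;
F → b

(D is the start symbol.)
D is directly left-recursive. The standard transformation for
  A → A α₁ | ... | A α_m | β₁ | ... | β_n
is
  A  → β₁ A' | ... | β_n A'
  A' → α₁ A' | ... | α_m A' | ε

D → T becomes D → T D'
D → D F T becomes D' → F T D'
D → D D D becomes D' → D D D'
Add D' → ε

Productions for other non-terminals are unchanged:
  T → ;
  F → b

Resulting grammar:
D → T D'
D' → F T D'
D' → D D D'
D' → ε
T → ;
F → b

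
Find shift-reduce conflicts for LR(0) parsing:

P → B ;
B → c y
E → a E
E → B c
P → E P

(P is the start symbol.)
A shift-reduce conflict occurs when an LR(0) state has both:
  - a complete (reduce) item [A → α .] (dot at the end), and
  - a shift item [B → β . c γ] (dot before a terminal).

Augment with P' → P and build the canonical LR(0) collection (I0 = CLOSURE({[P' → . P]}), then GOTO on every symbol after a dot until no new states appear). It has 12 states:
  I0: { [B → . c y], [E → . B c], [E → . a E], [P → . B ;], [P → . E P], [P' → . P] }  — shift
  I1: { [E → B . c], [P → B . ;] }  — shift
  I2: { [B → . c y], [E → . B c], [E → . a E], [P → . B ;], [P → . E P], [P → E . P] }  — shift
  I3: { [P' → P .] }  — accept
  I4: { [B → . c y], [E → . B c], [E → . a E], [E → a . E] }  — shift
  I5: { [B → c . y] }  — shift
  I6: { [B → c y .] }  — reduce
  I7: { [E → B . c] }  — shift
  I8: { [E → a E .] }  — reduce
  I9: { [E → B c .] }  — reduce
  I10: { [P → E P .] }  — reduce
  I11: { [P → B ; .] }  — reduce

No state contains both a complete item and a shift item.

Answer: No shift-reduce conflicts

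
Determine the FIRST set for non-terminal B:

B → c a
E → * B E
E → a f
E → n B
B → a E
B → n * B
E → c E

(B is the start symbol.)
{ 'a', 'c', 'n' }

To compute FIRST(B), examine every production with B on the left-hand side, reading each right-hand side left to right until a non-nullable symbol is reached.

From B → c a:
  - c is a terminal: add 'c' and stop
From B → a E:
  - a is a terminal: add 'a' and stop
From B → n * B:
  - n is a terminal: add 'n' and stop

Collecting: FIRST(B) = { 'a', 'c', 'n' }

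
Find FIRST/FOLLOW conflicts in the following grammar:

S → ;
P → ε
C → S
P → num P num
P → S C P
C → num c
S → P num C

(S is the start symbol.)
A FIRST/FOLLOW conflict occurs when a non-terminal N has a nullable alternative N → β (β ⇒* ε) and another alternative N → α with FIRST(α) ∩ FOLLOW(N) ≠ ∅: on such a lookahead the parser cannot decide between expanding α and letting N vanish via β.

Nullable non-terminals: P.
FIRST sets used below: FIRST(S) = { ';', 'num' }

P: nullable alternative(s) P → ε; FOLLOW(P) = { 'num' }
  P → ε: FIRST \ {ε} = { } — this is the only nullable alternative, skip
  P → num P num: FIRST \ {ε} = { 'num' } — overlaps FOLLOW(P) on { 'num' }: CONFLICT
  P → S C P: FIRST \ {ε} = { ';', 'num' } — overlaps FOLLOW(P) on { 'num' }: CONFLICT

C, S have no nullable alternative, so no FIRST/FOLLOW check is needed there.

So the grammar has 2 FIRST/FOLLOW conflicts (marked CONFLICT above).

Answer: Yes. P → num P num with FOLLOW(P) on { 'num' }; P → S C P with FOLLOW(P) on { 'num' }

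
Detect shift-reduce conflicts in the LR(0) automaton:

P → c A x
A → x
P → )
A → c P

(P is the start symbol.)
Augment with P' → P and build the canonical LR(0) collection (I0 = CLOSURE({[P' → . P]}), then GOTO on every symbol after a dot until no new states appear). It has 9 states:
  I0: { [P → . )], [P → . c A x], [P' → . P] }  — shift
  I1: { [P → ) .] }  — reduce
  I2: { [P' → P .] }  — accept
  I3: { [A → . c P], [A → . x], [P → c . A x] }  — shift
  I4: { [P → c A . x] }  — shift
  I5: { [A → c . P], [P → . )], [P → . c A x] }  — shift
  I6: { [A → x .] }  — reduce
  I7: { [A → c P .] }  — reduce
  I8: { [P → c A x .] }  — reduce

No state contains both a complete item and a shift item.

Answer: No shift-reduce conflicts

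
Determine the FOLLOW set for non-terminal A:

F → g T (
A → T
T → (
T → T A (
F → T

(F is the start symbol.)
{ '(' }

In T → T A (: A is followed by '(', add FIRST('(') \ {ε} = { '(' }

Taking the union: FOLLOW(A) = { '(' }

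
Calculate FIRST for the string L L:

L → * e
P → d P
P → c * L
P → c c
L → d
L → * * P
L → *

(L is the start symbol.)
FIRST sets of the non-terminals involved (from the grammar, by fixed-point iteration):
  FIRST(L) = { '*', 'd' }

To compute FIRST(L L), process the symbols left to right:
Symbol L is a non-terminal. Add FIRST(L) \ {ε} = { '*', 'd' }
L is not nullable (ε ∉ FIRST(L)), so stop here.
FIRST(L L) = { '*', 'd' }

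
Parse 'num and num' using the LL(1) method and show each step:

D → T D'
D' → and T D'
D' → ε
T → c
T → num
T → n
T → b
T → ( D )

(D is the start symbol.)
Stack is shown with the top on the left.

Stack       Input          Action
---------------------------------
D $         num and num $  output D → T D'
T D' $      num and num $  output T → num
num D' $    num and num $  match 'num'
D' $        and num $      output D' → and T D'
and T D' $  and num $      match 'and'
T D' $      num $          output T → num
num D' $    num $          match 'num'
D' $        $              output D' → ε
$           $              accept

The string is accepted.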